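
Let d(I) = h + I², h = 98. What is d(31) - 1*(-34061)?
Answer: 35120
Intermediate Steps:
d(I) = 98 + I²
d(31) - 1*(-34061) = (98 + 31²) - 1*(-34061) = (98 + 961) + 34061 = 1059 + 34061 = 35120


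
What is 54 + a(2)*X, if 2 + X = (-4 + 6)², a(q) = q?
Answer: 58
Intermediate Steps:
X = 2 (X = -2 + (-4 + 6)² = -2 + 2² = -2 + 4 = 2)
54 + a(2)*X = 54 + 2*2 = 54 + 4 = 58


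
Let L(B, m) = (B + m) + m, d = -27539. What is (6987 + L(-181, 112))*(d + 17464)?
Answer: -70827250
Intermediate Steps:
L(B, m) = B + 2*m
(6987 + L(-181, 112))*(d + 17464) = (6987 + (-181 + 2*112))*(-27539 + 17464) = (6987 + (-181 + 224))*(-10075) = (6987 + 43)*(-10075) = 7030*(-10075) = -70827250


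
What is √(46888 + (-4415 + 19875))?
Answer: 2*√15587 ≈ 249.70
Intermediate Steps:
√(46888 + (-4415 + 19875)) = √(46888 + 15460) = √62348 = 2*√15587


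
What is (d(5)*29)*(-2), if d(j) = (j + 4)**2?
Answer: -4698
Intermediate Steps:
d(j) = (4 + j)**2
(d(5)*29)*(-2) = ((4 + 5)**2*29)*(-2) = (9**2*29)*(-2) = (81*29)*(-2) = 2349*(-2) = -4698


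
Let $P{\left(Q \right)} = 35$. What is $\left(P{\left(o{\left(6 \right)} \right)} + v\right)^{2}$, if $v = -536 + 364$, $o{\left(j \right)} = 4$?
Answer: $18769$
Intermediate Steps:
$v = -172$
$\left(P{\left(o{\left(6 \right)} \right)} + v\right)^{2} = \left(35 - 172\right)^{2} = \left(-137\right)^{2} = 18769$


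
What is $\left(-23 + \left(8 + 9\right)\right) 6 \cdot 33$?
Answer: $-1188$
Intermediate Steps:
$\left(-23 + \left(8 + 9\right)\right) 6 \cdot 33 = \left(-23 + 17\right) 6 \cdot 33 = \left(-6\right) 6 \cdot 33 = \left(-36\right) 33 = -1188$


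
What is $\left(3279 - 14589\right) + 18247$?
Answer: $6937$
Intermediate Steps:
$\left(3279 - 14589\right) + 18247 = -11310 + 18247 = 6937$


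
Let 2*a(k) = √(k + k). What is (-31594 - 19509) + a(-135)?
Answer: -51103 + 3*I*√30/2 ≈ -51103.0 + 8.2158*I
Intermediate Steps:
a(k) = √2*√k/2 (a(k) = √(k + k)/2 = √(2*k)/2 = (√2*√k)/2 = √2*√k/2)
(-31594 - 19509) + a(-135) = (-31594 - 19509) + √2*√(-135)/2 = -51103 + √2*(3*I*√15)/2 = -51103 + 3*I*√30/2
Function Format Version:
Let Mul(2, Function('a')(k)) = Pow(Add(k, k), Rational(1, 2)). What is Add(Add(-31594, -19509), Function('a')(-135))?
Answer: Add(-51103, Mul(Rational(3, 2), I, Pow(30, Rational(1, 2)))) ≈ Add(-51103., Mul(8.2158, I))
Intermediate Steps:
Function('a')(k) = Mul(Rational(1, 2), Pow(2, Rational(1, 2)), Pow(k, Rational(1, 2))) (Function('a')(k) = Mul(Rational(1, 2), Pow(Add(k, k), Rational(1, 2))) = Mul(Rational(1, 2), Pow(Mul(2, k), Rational(1, 2))) = Mul(Rational(1, 2), Mul(Pow(2, Rational(1, 2)), Pow(k, Rational(1, 2)))) = Mul(Rational(1, 2), Pow(2, Rational(1, 2)), Pow(k, Rational(1, 2))))
Add(Add(-31594, -19509), Function('a')(-135)) = Add(Add(-31594, -19509), Mul(Rational(1, 2), Pow(2, Rational(1, 2)), Pow(-135, Rational(1, 2)))) = Add(-51103, Mul(Rational(1, 2), Pow(2, Rational(1, 2)), Mul(3, I, Pow(15, Rational(1, 2))))) = Add(-51103, Mul(Rational(3, 2), I, Pow(30, Rational(1, 2))))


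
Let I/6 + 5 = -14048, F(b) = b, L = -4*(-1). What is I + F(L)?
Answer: -84314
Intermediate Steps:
L = 4
I = -84318 (I = -30 + 6*(-14048) = -30 - 84288 = -84318)
I + F(L) = -84318 + 4 = -84314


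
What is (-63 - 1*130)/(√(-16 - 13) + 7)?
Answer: -1351/78 + 193*I*√29/78 ≈ -17.321 + 13.325*I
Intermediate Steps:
(-63 - 1*130)/(√(-16 - 13) + 7) = (-63 - 130)/(√(-29) + 7) = -193/(I*√29 + 7) = -193/(7 + I*√29)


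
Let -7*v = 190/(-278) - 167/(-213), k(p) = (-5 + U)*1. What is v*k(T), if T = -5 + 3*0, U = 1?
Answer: 11912/207249 ≈ 0.057477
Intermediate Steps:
T = -5 (T = -5 + 0 = -5)
k(p) = -4 (k(p) = (-5 + 1)*1 = -4*1 = -4)
v = -2978/207249 (v = -(190/(-278) - 167/(-213))/7 = -(190*(-1/278) - 167*(-1/213))/7 = -(-95/139 + 167/213)/7 = -1/7*2978/29607 = -2978/207249 ≈ -0.014369)
v*k(T) = -2978/207249*(-4) = 11912/207249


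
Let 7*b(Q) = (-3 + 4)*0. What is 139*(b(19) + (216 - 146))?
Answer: 9730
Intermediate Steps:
b(Q) = 0 (b(Q) = ((-3 + 4)*0)/7 = (1*0)/7 = (1/7)*0 = 0)
139*(b(19) + (216 - 146)) = 139*(0 + (216 - 146)) = 139*(0 + 70) = 139*70 = 9730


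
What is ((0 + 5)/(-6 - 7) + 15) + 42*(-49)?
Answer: -26564/13 ≈ -2043.4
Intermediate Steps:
((0 + 5)/(-6 - 7) + 15) + 42*(-49) = (5/(-13) + 15) - 2058 = (5*(-1/13) + 15) - 2058 = (-5/13 + 15) - 2058 = 190/13 - 2058 = -26564/13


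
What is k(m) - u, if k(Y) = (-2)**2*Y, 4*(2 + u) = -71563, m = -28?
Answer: 71123/4 ≈ 17781.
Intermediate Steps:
u = -71571/4 (u = -2 + (1/4)*(-71563) = -2 - 71563/4 = -71571/4 ≈ -17893.)
k(Y) = 4*Y
k(m) - u = 4*(-28) - 1*(-71571/4) = -112 + 71571/4 = 71123/4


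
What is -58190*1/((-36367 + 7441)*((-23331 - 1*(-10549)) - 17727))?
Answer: -29095/441251667 ≈ -6.5937e-5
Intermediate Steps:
-58190*1/((-36367 + 7441)*((-23331 - 1*(-10549)) - 17727)) = -58190*(-1/(28926*((-23331 + 10549) - 17727))) = -58190*(-1/(28926*(-12782 - 17727))) = -58190/((-28926*(-30509))) = -58190/882503334 = -58190*1/882503334 = -29095/441251667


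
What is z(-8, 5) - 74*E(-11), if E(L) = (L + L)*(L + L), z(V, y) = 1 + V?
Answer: -35823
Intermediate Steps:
E(L) = 4*L² (E(L) = (2*L)*(2*L) = 4*L²)
z(-8, 5) - 74*E(-11) = (1 - 8) - 296*(-11)² = -7 - 296*121 = -7 - 74*484 = -7 - 35816 = -35823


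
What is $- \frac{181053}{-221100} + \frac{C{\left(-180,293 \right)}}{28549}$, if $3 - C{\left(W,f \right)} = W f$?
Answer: $\frac{5610119799}{2104061300} \approx 2.6663$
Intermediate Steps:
$C{\left(W,f \right)} = 3 - W f$
$- \frac{181053}{-221100} + \frac{C{\left(-180,293 \right)}}{28549} = - \frac{181053}{-221100} + \frac{3 - \left(-180\right) 293}{28549} = \left(-181053\right) \left(- \frac{1}{221100}\right) + \left(3 + 52740\right) \frac{1}{28549} = \frac{60351}{73700} + 52743 \cdot \frac{1}{28549} = \frac{60351}{73700} + \frac{52743}{28549} = \frac{5610119799}{2104061300}$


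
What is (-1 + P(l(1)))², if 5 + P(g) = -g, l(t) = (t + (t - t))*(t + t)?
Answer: 64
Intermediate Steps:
l(t) = 2*t² (l(t) = (t + 0)*(2*t) = t*(2*t) = 2*t²)
P(g) = -5 - g
(-1 + P(l(1)))² = (-1 + (-5 - 2*1²))² = (-1 + (-5 - 2))² = (-1 - 7)² = (-8)² = 64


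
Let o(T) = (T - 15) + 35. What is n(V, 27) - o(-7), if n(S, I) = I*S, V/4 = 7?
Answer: 743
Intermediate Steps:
V = 28 (V = 4*7 = 28)
o(T) = 20 + T (o(T) = (-15 + T) + 35 = 20 + T)
n(V, 27) - o(-7) = 27*28 - (20 - 7) = 756 - 1*13 = 756 - 13 = 743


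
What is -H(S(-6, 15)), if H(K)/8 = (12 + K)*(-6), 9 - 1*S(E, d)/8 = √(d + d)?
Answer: 4032 - 384*√30 ≈ 1928.7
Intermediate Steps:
S(E, d) = 72 - 8*√2*√d (S(E, d) = 72 - 8*√(d + d) = 72 - 8*√2*√d)
H(K) = -576 - 48*K (H(K) = 8*((12 + K)*(-6)) = 8*(-72 - 6*K) = -576 - 48*K)
-H(S(-6, 15)) = -(-576 - 48*(72 - 8*√2*√15)) = -(-576 - 48*(72 - 8*√30)) = -(-576 + (-3456 + 384*√30)) = -(-4032 + 384*√30) = 4032 - 384*√30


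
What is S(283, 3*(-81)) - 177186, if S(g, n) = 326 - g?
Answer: -177143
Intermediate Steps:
S(283, 3*(-81)) - 177186 = (326 - 1*283) - 177186 = (326 - 283) - 177186 = 43 - 177186 = -177143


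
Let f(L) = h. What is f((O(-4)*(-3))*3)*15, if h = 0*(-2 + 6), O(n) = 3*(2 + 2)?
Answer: 0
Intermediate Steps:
O(n) = 12 (O(n) = 3*4 = 12)
h = 0 (h = 0*4 = 0)
f(L) = 0
f((O(-4)*(-3))*3)*15 = 0*15 = 0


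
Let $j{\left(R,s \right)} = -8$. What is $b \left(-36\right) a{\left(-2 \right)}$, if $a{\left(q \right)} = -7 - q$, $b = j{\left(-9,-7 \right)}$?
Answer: $-1440$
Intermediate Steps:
$b = -8$
$b \left(-36\right) a{\left(-2 \right)} = \left(-8\right) \left(-36\right) \left(-7 - -2\right) = 288 \left(-7 + 2\right) = 288 \left(-5\right) = -1440$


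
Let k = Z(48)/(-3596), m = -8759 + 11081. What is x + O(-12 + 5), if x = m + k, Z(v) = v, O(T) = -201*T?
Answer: 3352359/899 ≈ 3729.0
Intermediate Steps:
m = 2322
k = -12/899 (k = 48/(-3596) = 48*(-1/3596) = -12/899 ≈ -0.013348)
x = 2087466/899 (x = 2322 - 12/899 = 2087466/899 ≈ 2322.0)
x + O(-12 + 5) = 2087466/899 - 201*(-12 + 5) = 2087466/899 - 201*(-7) = 2087466/899 + 1407 = 3352359/899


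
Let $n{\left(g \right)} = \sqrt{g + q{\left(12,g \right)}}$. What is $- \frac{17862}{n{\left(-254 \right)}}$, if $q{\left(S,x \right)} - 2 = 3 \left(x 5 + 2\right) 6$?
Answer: $\frac{2977 i \sqrt{641}}{641} \approx 117.58 i$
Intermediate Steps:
$q{\left(S,x \right)} = 38 + 90 x$ ($q{\left(S,x \right)} = 2 + 3 \left(x 5 + 2\right) 6 = 2 + 3 \left(5 x + 2\right) 6 = 2 + 3 \left(2 + 5 x\right) 6 = 2 + 3 \left(12 + 30 x\right) = 2 + \left(36 + 90 x\right) = 38 + 90 x$)
$n{\left(g \right)} = \sqrt{38 + 91 g}$ ($n{\left(g \right)} = \sqrt{g + \left(38 + 90 g\right)} = \sqrt{38 + 91 g}$)
$- \frac{17862}{n{\left(-254 \right)}} = - \frac{17862}{\sqrt{38 + 91 \left(-254\right)}} = - \frac{17862}{\sqrt{38 - 23114}} = - \frac{17862}{\sqrt{-23076}} = - \frac{17862}{6 i \sqrt{641}} = - 17862 \left(- \frac{i \sqrt{641}}{3846}\right) = \frac{2977 i \sqrt{641}}{641}$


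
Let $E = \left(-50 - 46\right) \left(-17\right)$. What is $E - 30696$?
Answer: $-29064$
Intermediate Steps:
$E = 1632$ ($E = \left(-96\right) \left(-17\right) = 1632$)
$E - 30696 = 1632 - 30696 = -29064$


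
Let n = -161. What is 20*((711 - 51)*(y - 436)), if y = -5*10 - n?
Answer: -4290000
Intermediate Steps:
y = 111 (y = -5*10 - 1*(-161) = -50 + 161 = 111)
20*((711 - 51)*(y - 436)) = 20*((711 - 51)*(111 - 436)) = 20*(660*(-325)) = 20*(-214500) = -4290000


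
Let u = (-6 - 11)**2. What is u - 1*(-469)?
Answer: 758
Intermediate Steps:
u = 289 (u = (-17)**2 = 289)
u - 1*(-469) = 289 - 1*(-469) = 289 + 469 = 758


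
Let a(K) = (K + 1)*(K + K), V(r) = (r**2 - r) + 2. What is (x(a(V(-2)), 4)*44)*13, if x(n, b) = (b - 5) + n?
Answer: 81796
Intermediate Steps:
V(r) = 2 + r**2 - r
a(K) = 2*K*(1 + K) (a(K) = (1 + K)*(2*K) = 2*K*(1 + K))
x(n, b) = -5 + b + n (x(n, b) = (-5 + b) + n = -5 + b + n)
(x(a(V(-2)), 4)*44)*13 = ((-5 + 4 + 2*(2 + (-2)**2 - 1*(-2))*(1 + (2 + (-2)**2 - 1*(-2))))*44)*13 = ((-5 + 4 + 2*(2 + 4 + 2)*(1 + (2 + 4 + 2)))*44)*13 = ((-5 + 4 + 2*8*(1 + 8))*44)*13 = ((-5 + 4 + 2*8*9)*44)*13 = ((-5 + 4 + 144)*44)*13 = (143*44)*13 = 6292*13 = 81796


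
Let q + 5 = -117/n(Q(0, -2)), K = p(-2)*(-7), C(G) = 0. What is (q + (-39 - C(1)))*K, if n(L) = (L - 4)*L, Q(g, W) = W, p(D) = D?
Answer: -1505/2 ≈ -752.50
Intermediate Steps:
n(L) = L*(-4 + L) (n(L) = (-4 + L)*L = L*(-4 + L))
K = 14 (K = -2*(-7) = 14)
q = -59/4 (q = -5 - 117*(-1/(2*(-4 - 2))) = -5 - 117/((-2*(-6))) = -5 - 117/12 = -5 - 117*1/12 = -5 - 39/4 = -59/4 ≈ -14.750)
(q + (-39 - C(1)))*K = (-59/4 + (-39 - 1*0))*14 = (-59/4 + (-39 + 0))*14 = (-59/4 - 39)*14 = -215/4*14 = -1505/2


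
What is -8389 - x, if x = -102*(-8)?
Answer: -9205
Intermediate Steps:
x = 816
-8389 - x = -8389 - 1*816 = -8389 - 816 = -9205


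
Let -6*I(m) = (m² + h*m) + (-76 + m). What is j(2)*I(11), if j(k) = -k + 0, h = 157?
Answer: 1783/3 ≈ 594.33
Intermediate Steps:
j(k) = -k
I(m) = 38/3 - 79*m/3 - m²/6 (I(m) = -((m² + 157*m) + (-76 + m))/6 = -(-76 + m² + 158*m)/6 = 38/3 - 79*m/3 - m²/6)
j(2)*I(11) = (-1*2)*(38/3 - 79/3*11 - ⅙*11²) = -2*(38/3 - 869/3 - ⅙*121) = -2*(38/3 - 869/3 - 121/6) = -2*(-1783/6) = 1783/3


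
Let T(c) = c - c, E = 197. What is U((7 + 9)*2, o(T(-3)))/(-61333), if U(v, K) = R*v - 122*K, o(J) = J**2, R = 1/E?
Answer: -32/12082601 ≈ -2.6484e-6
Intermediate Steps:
T(c) = 0
R = 1/197 ≈ 0.0050761
U(v, K) = -122*K + v/197 (U(v, K) = v/197 - 122*K = -122*K + v/197)
U((7 + 9)*2, o(T(-3)))/(-61333) = (-122*0**2 + ((7 + 9)*2)/197)/(-61333) = (-122*0 + (16*2)/197)*(-1/61333) = (0 + (1/197)*32)*(-1/61333) = (0 + 32/197)*(-1/61333) = (32/197)*(-1/61333) = -32/12082601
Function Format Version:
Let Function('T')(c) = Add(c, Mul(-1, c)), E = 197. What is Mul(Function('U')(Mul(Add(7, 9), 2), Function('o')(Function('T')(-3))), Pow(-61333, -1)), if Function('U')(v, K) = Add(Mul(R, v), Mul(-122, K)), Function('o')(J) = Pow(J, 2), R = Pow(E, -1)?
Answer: Rational(-32, 12082601) ≈ -2.6484e-6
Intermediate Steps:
Function('T')(c) = 0
R = Rational(1, 197) (R = Pow(197, -1) = Rational(1, 197) ≈ 0.0050761)
Function('U')(v, K) = Add(Mul(-122, K), Mul(Rational(1, 197), v)) (Function('U')(v, K) = Add(Mul(Rational(1, 197), v), Mul(-122, K)) = Add(Mul(-122, K), Mul(Rational(1, 197), v)))
Mul(Function('U')(Mul(Add(7, 9), 2), Function('o')(Function('T')(-3))), Pow(-61333, -1)) = Mul(Add(Mul(-122, Pow(0, 2)), Mul(Rational(1, 197), Mul(Add(7, 9), 2))), Pow(-61333, -1)) = Mul(Add(Mul(-122, 0), Mul(Rational(1, 197), Mul(16, 2))), Rational(-1, 61333)) = Mul(Add(0, Mul(Rational(1, 197), 32)), Rational(-1, 61333)) = Mul(Add(0, Rational(32, 197)), Rational(-1, 61333)) = Mul(Rational(32, 197), Rational(-1, 61333)) = Rational(-32, 12082601)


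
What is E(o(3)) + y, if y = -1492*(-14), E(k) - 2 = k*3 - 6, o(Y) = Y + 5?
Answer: 20908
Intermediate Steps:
o(Y) = 5 + Y
E(k) = -4 + 3*k (E(k) = 2 + (k*3 - 6) = 2 + (3*k - 6) = 2 + (-6 + 3*k) = -4 + 3*k)
y = 20888
E(o(3)) + y = (-4 + 3*(5 + 3)) + 20888 = (-4 + 3*8) + 20888 = (-4 + 24) + 20888 = 20 + 20888 = 20908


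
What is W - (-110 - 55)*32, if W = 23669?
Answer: 28949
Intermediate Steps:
W - (-110 - 55)*32 = 23669 - (-110 - 55)*32 = 23669 - (-165)*32 = 23669 - 1*(-5280) = 23669 + 5280 = 28949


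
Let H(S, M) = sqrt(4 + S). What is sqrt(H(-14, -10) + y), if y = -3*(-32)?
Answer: sqrt(96 + I*sqrt(10)) ≈ 9.7993 + 0.1614*I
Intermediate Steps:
y = 96
sqrt(H(-14, -10) + y) = sqrt(sqrt(4 - 14) + 96) = sqrt(sqrt(-10) + 96) = sqrt(I*sqrt(10) + 96) = sqrt(96 + I*sqrt(10))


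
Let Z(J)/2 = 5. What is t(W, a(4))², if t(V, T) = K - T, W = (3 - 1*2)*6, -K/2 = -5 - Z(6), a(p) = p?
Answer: 676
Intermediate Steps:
Z(J) = 10 (Z(J) = 2*5 = 10)
K = 30 (K = -2*(-5 - 1*10) = -2*(-5 - 10) = -2*(-15) = 30)
W = 6 (W = (3 - 2)*6 = 1*6 = 6)
t(V, T) = 30 - T
t(W, a(4))² = (30 - 1*4)² = (30 - 4)² = 26² = 676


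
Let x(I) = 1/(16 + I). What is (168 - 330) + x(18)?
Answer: -5507/34 ≈ -161.97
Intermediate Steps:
(168 - 330) + x(18) = (168 - 330) + 1/(16 + 18) = -162 + 1/34 = -5507/34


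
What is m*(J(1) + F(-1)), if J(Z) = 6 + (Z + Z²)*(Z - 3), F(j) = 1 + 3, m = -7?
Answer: -42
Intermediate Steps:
F(j) = 4
J(Z) = 6 + (-3 + Z)*(Z + Z²) (J(Z) = 6 + (Z + Z²)*(-3 + Z) = 6 + (-3 + Z)*(Z + Z²))
m*(J(1) + F(-1)) = -7*((6 + 1³ - 3*1 - 2*1²) + 4) = -7*((6 + 1 - 3 - 2*1) + 4) = -7*((6 + 1 - 3 - 2) + 4) = -7*(2 + 4) = -7*6 = -42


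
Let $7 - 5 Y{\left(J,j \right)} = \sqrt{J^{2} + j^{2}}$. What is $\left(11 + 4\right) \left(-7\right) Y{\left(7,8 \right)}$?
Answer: $-147 + 21 \sqrt{113} \approx 76.233$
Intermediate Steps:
$Y{\left(J,j \right)} = \frac{7}{5} - \frac{\sqrt{J^{2} + j^{2}}}{5}$
$\left(11 + 4\right) \left(-7\right) Y{\left(7,8 \right)} = \left(11 + 4\right) \left(-7\right) \left(\frac{7}{5} - \frac{\sqrt{7^{2} + 8^{2}}}{5}\right) = 15 \left(-7\right) \left(\frac{7}{5} - \frac{\sqrt{49 + 64}}{5}\right) = - 105 \left(\frac{7}{5} - \frac{\sqrt{113}}{5}\right) = -147 + 21 \sqrt{113}$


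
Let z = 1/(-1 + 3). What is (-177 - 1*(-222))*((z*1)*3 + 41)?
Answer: 3825/2 ≈ 1912.5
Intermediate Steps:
z = 1/2 ≈ 0.50000
(-177 - 1*(-222))*((z*1)*3 + 41) = (-177 - 1*(-222))*(((1/2)*1)*3 + 41) = (-177 + 222)*((1/2)*3 + 41) = 45*(3/2 + 41) = 45*(85/2) = 3825/2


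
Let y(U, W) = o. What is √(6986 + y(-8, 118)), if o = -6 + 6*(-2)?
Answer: 2*√1742 ≈ 83.475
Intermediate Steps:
o = -18 (o = -6 - 12 = -18)
y(U, W) = -18
√(6986 + y(-8, 118)) = √(6986 - 18) = √6968 = 2*√1742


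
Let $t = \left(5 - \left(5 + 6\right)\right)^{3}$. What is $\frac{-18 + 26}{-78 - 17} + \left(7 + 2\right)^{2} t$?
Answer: $- \frac{1662128}{95} \approx -17496.0$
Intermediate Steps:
$t = -216$ ($t = \left(5 - 11\right)^{3} = \left(-6\right)^{3} = -216$)
$\frac{-18 + 26}{-78 - 17} + \left(7 + 2\right)^{2} t = \frac{-18 + 26}{-78 - 17} + \left(7 + 2\right)^{2} \left(-216\right) = \frac{8}{-95} + 9^{2} \left(-216\right) = 8 \left(- \frac{1}{95}\right) + 81 \left(-216\right) = - \frac{8}{95} - 17496 = - \frac{1662128}{95}$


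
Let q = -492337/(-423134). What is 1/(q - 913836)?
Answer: -423134/386674589687 ≈ -1.0943e-6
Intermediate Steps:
q = 492337/423134 (q = -492337*(-1/423134) = 492337/423134 ≈ 1.1635)
1/(q - 913836) = 1/(492337/423134 - 913836) = 1/(-386674589687/423134) = -423134/386674589687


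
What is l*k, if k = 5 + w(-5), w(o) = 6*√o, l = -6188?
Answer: -30940 - 37128*I*√5 ≈ -30940.0 - 83021.0*I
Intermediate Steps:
k = 5 + 6*I*√5 (k = 5 + 6*√(-5) = 5 + 6*(I*√5) = 5 + 6*I*√5 ≈ 5.0 + 13.416*I)
l*k = -6188*(5 + 6*I*√5) = -30940 - 37128*I*√5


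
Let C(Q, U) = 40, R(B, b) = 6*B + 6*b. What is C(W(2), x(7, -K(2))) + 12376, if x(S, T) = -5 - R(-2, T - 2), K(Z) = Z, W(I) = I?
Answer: 12416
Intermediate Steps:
x(S, T) = 19 - 6*T (x(S, T) = -5 - (6*(-2) + 6*(T - 2)) = -5 - (-12 + 6*(-2 + T)) = -5 - (-12 + (-12 + 6*T)) = -5 - (-24 + 6*T) = -5 + (24 - 6*T) = 19 - 6*T)
C(W(2), x(7, -K(2))) + 12376 = 40 + 12376 = 12416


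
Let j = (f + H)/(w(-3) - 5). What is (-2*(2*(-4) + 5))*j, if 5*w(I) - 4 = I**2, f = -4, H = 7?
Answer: -15/2 ≈ -7.5000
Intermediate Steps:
w(I) = 4/5 + I**2/5
j = -5/4 (j = (-4 + 7)/((4/5 + (1/5)*(-3)**2) - 5) = 3/((4/5 + (1/5)*9) - 5) = 3/((4/5 + 9/5) - 5) = 3/(13/5 - 5) = 3/(-12/5) = 3*(-5/12) = -5/4 ≈ -1.2500)
(-2*(2*(-4) + 5))*j = -2*(2*(-4) + 5)*(-5/4) = -2*(-8 + 5)*(-5/4) = -2*(-3)*(-5/4) = 6*(-5/4) = -15/2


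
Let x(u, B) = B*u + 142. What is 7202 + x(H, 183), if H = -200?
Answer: -29256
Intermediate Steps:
x(u, B) = 142 + B*u
7202 + x(H, 183) = 7202 + (142 + 183*(-200)) = 7202 + (142 - 36600) = 7202 - 36458 = -29256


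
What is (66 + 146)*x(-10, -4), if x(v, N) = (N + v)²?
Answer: 41552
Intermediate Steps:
(66 + 146)*x(-10, -4) = (66 + 146)*(-4 - 10)² = 212*(-14)² = 212*196 = 41552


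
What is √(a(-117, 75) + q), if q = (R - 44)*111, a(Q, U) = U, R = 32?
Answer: I*√1257 ≈ 35.454*I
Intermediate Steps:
q = -1332 (q = (32 - 44)*111 = -12*111 = -1332)
√(a(-117, 75) + q) = √(75 - 1332) = √(-1257) = I*√1257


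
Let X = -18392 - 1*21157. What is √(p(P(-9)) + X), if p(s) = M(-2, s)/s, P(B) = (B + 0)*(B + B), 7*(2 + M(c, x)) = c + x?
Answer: I*√156969470/63 ≈ 198.87*I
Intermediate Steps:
M(c, x) = -2 + c/7 + x/7 (M(c, x) = -2 + (c + x)/7 = -2 + (c/7 + x/7) = -2 + c/7 + x/7)
X = -39549 (X = -18392 - 21157 = -39549)
P(B) = 2*B² (P(B) = B*(2*B) = 2*B²)
p(s) = (-16/7 + s/7)/s (p(s) = (-2 + (⅐)*(-2) + s/7)/s = (-2 - 2/7 + s/7)/s = (-16/7 + s/7)/s)
√(p(P(-9)) + X) = √((-16 + 2*(-9)²)/(7*((2*(-9)²))) - 39549) = √((-16 + 2*81)/(7*((2*81))) - 39549) = √((⅐)*(-16 + 162)/162 - 39549) = √((⅐)*(1/162)*146 - 39549) = √(73/567 - 39549) = √(-22424210/567) = I*√156969470/63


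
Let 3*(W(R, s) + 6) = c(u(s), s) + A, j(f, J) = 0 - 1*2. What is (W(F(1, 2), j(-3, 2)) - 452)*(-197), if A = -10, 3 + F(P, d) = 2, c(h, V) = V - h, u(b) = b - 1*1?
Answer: 90817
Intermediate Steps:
u(b) = -1 + b (u(b) = b - 1 = -1 + b)
F(P, d) = -1 (F(P, d) = -3 + 2 = -1)
j(f, J) = -2 (j(f, J) = 0 - 2 = -2)
W(R, s) = -9 (W(R, s) = -6 + ((s - (-1 + s)) - 10)/3 = -6 + ((s + (1 - s)) - 10)/3 = -6 + (1 - 10)/3 = -6 + (⅓)*(-9) = -6 - 3 = -9)
(W(F(1, 2), j(-3, 2)) - 452)*(-197) = (-9 - 452)*(-197) = -461*(-197) = 90817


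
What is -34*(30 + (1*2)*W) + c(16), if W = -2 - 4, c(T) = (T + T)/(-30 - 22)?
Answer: -7964/13 ≈ -612.62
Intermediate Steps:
c(T) = -T/26 (c(T) = (2*T)/(-52) = (2*T)*(-1/52) = -T/26)
W = -6
-34*(30 + (1*2)*W) + c(16) = -34*(30 + (1*2)*(-6)) - 1/26*16 = -34*(30 + 2*(-6)) - 8/13 = -34*(30 - 12) - 8/13 = -34*18 - 8/13 = -612 - 8/13 = -7964/13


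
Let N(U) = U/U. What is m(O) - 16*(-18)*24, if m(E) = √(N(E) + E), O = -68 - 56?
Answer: 6912 + I*√123 ≈ 6912.0 + 11.091*I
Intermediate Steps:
N(U) = 1
O = -124
m(E) = √(1 + E)
m(O) - 16*(-18)*24 = √(1 - 124) - 16*(-18)*24 = √(-123) + 288*24 = I*√123 + 6912 = 6912 + I*√123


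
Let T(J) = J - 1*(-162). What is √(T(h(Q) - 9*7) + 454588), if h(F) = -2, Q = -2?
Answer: √454685 ≈ 674.30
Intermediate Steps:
T(J) = 162 + J (T(J) = J + 162 = 162 + J)
√(T(h(Q) - 9*7) + 454588) = √((162 + (-2 - 9*7)) + 454588) = √((162 + (-2 - 63)) + 454588) = √((162 - 65) + 454588) = √(97 + 454588) = √454685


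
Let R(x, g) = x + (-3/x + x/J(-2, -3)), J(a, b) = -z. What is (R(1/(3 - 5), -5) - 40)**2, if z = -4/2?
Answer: 19321/16 ≈ 1207.6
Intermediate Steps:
z = -2 (z = -4*1/2 = -2)
J(a, b) = 2 (J(a, b) = -1*(-2) = 2)
R(x, g) = -3/x + 3*x/2 (R(x, g) = x + (-3/x + x/2) = x + (x/2 - 3/x) = -3/x + 3*x/2)
(R(1/(3 - 5), -5) - 40)**2 = ((-3/(1/(3 - 5)) + 3/(2*(3 - 5))) - 40)**2 = ((-3/(1/(-2)) + (3/2)/(-2)) - 40)**2 = ((-3/(-1/2) + (3/2)*(-1/2)) - 40)**2 = ((-3*(-2) - 3/4) - 40)**2 = ((6 - 3/4) - 40)**2 = (21/4 - 40)**2 = (-139/4)**2 = 19321/16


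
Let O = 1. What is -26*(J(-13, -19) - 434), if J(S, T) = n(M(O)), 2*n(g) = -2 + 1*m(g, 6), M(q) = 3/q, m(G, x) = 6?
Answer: 11232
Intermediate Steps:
n(g) = 2 (n(g) = (-2 + 1*6)/2 = (-2 + 6)/2 = (½)*4 = 2)
J(S, T) = 2
-26*(J(-13, -19) - 434) = -26*(2 - 434) = -26*(-432) = 11232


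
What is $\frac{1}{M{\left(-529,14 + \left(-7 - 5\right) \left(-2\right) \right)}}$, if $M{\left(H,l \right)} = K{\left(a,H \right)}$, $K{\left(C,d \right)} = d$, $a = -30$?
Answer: $- \frac{1}{529} \approx -0.0018904$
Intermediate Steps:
$M{\left(H,l \right)} = H$
$\frac{1}{M{\left(-529,14 + \left(-7 - 5\right) \left(-2\right) \right)}} = \frac{1}{-529} = - \frac{1}{529}$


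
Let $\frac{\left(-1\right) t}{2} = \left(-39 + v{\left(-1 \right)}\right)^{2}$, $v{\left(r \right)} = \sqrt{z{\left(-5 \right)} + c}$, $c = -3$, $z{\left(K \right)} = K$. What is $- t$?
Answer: $3026 - 312 i \sqrt{2} \approx 3026.0 - 441.23 i$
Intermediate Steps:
$v{\left(r \right)} = 2 i \sqrt{2}$ ($v{\left(r \right)} = \sqrt{-5 - 3} = \sqrt{-8} = 2 i \sqrt{2}$)
$t = - 2 \left(-39 + 2 i \sqrt{2}\right)^{2} \approx -3026.0 + 441.23 i$
$- t = - (-3026 + 312 i \sqrt{2}) = 3026 - 312 i \sqrt{2}$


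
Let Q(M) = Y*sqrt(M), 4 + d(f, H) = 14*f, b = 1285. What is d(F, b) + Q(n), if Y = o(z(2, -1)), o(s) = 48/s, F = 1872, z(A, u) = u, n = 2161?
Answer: 26204 - 48*sqrt(2161) ≈ 23973.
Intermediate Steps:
Y = -48 (Y = 48/(-1) = 48*(-1) = -48)
d(f, H) = -4 + 14*f
Q(M) = -48*sqrt(M)
d(F, b) + Q(n) = (-4 + 14*1872) - 48*sqrt(2161) = (-4 + 26208) - 48*sqrt(2161) = 26204 - 48*sqrt(2161)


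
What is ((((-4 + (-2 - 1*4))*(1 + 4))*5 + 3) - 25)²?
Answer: 73984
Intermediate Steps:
((((-4 + (-2 - 1*4))*(1 + 4))*5 + 3) - 25)² = ((((-4 + (-2 - 4))*5)*5 + 3) - 25)² = ((((-4 - 6)*5)*5 + 3) - 25)² = ((-10*5*5 + 3) - 25)² = ((-50*5 + 3) - 25)² = ((-250 + 3) - 25)² = (-247 - 25)² = (-272)² = 73984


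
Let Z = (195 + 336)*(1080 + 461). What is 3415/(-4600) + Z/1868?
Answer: 187883369/429640 ≈ 437.30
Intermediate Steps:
Z = 818271 (Z = 531*1541 = 818271)
3415/(-4600) + Z/1868 = 3415/(-4600) + 818271/1868 = 3415*(-1/4600) + 818271*(1/1868) = -683/920 + 818271/1868 = 187883369/429640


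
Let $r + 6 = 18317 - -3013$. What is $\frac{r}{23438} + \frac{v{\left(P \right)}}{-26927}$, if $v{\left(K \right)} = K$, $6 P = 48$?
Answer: $\frac{287001922}{315557513} \approx 0.90951$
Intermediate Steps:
$P = 8$ ($P = \frac{1}{6} \cdot 48 = 8$)
$r = 21324$ ($r = -6 + \left(18317 - -3013\right) = -6 + \left(18317 + 3013\right) = -6 + 21330 = 21324$)
$\frac{r}{23438} + \frac{v{\left(P \right)}}{-26927} = \frac{21324}{23438} + \frac{8}{-26927} = 21324 \cdot \frac{1}{23438} + 8 \left(- \frac{1}{26927}\right) = \frac{10662}{11719} - \frac{8}{26927} = \frac{287001922}{315557513}$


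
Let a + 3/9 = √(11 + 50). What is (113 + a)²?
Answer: 114793/9 + 676*√61/3 ≈ 14515.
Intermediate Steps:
a = -⅓ + √61 (a = -⅓ + √(11 + 50) = -⅓ + √61 ≈ 7.4769)
(113 + a)² = (113 + (-⅓ + √61))² = (338/3 + √61)²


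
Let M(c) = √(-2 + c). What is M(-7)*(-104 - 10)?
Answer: -342*I ≈ -342.0*I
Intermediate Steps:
M(-7)*(-104 - 10) = √(-2 - 7)*(-104 - 10) = √(-9)*(-114) = (3*I)*(-114) = -342*I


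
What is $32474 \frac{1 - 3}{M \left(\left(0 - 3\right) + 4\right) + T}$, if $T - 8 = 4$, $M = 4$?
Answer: $- \frac{16237}{4} \approx -4059.3$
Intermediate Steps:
$T = 12$ ($T = 8 + 4 = 12$)
$32474 \frac{1 - 3}{M \left(\left(0 - 3\right) + 4\right) + T} = 32474 \frac{1 - 3}{4 \left(\left(0 - 3\right) + 4\right) + 12} = 32474 \left(- \frac{2}{4 \left(-3 + 4\right) + 12}\right) = 32474 \left(- \frac{2}{4 \cdot 1 + 12}\right) = 32474 \left(- \frac{2}{4 + 12}\right) = 32474 \left(- \frac{2}{16}\right) = 32474 \left(\left(-2\right) \frac{1}{16}\right) = 32474 \left(- \frac{1}{8}\right) = - \frac{16237}{4}$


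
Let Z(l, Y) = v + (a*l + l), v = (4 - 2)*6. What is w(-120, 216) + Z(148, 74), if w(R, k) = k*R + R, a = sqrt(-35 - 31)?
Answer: -25880 + 148*I*sqrt(66) ≈ -25880.0 + 1202.4*I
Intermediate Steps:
a = I*sqrt(66) (a = sqrt(-66) = I*sqrt(66) ≈ 8.124*I)
w(R, k) = R + R*k (w(R, k) = R*k + R = R + R*k)
v = 12 (v = 2*6 = 12)
Z(l, Y) = 12 + l + I*l*sqrt(66) (Z(l, Y) = 12 + ((I*sqrt(66))*l + l) = 12 + (I*l*sqrt(66) + l) = 12 + (l + I*l*sqrt(66)) = 12 + l + I*l*sqrt(66))
w(-120, 216) + Z(148, 74) = -120*(1 + 216) + (12 + 148 + I*148*sqrt(66)) = -120*217 + (12 + 148 + 148*I*sqrt(66)) = -26040 + (160 + 148*I*sqrt(66)) = -25880 + 148*I*sqrt(66)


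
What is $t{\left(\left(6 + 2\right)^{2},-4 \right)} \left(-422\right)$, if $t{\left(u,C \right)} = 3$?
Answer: $-1266$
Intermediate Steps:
$t{\left(\left(6 + 2\right)^{2},-4 \right)} \left(-422\right) = 3 \left(-422\right) = -1266$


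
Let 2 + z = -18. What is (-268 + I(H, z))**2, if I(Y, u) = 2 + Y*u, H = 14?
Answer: 298116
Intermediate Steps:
z = -20 (z = -2 - 18 = -20)
(-268 + I(H, z))**2 = (-268 + (2 + 14*(-20)))**2 = (-268 + (2 - 280))**2 = (-268 - 278)**2 = (-546)**2 = 298116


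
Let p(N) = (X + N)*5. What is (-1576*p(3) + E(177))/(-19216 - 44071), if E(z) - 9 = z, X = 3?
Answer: 47094/63287 ≈ 0.74413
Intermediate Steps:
p(N) = 15 + 5*N (p(N) = (3 + N)*5 = 15 + 5*N)
E(z) = 9 + z
(-1576*p(3) + E(177))/(-19216 - 44071) = (-1576*(15 + 5*3) + (9 + 177))/(-19216 - 44071) = (-1576*(15 + 15) + 186)/(-63287) = (-1576*30 + 186)*(-1/63287) = (-47280 + 186)*(-1/63287) = -47094*(-1/63287) = 47094/63287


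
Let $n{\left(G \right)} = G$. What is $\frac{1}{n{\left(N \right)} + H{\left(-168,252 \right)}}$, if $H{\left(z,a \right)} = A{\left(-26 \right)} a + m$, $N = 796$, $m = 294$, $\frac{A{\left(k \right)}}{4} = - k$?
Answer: $\frac{1}{27298} \approx 3.6633 \cdot 10^{-5}$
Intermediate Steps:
$A{\left(k \right)} = - 4 k$ ($A{\left(k \right)} = 4 \left(- k\right) = - 4 k$)
$H{\left(z,a \right)} = 294 + 104 a$ ($H{\left(z,a \right)} = \left(-4\right) \left(-26\right) a + 294 = 104 a + 294 = 294 + 104 a$)
$\frac{1}{n{\left(N \right)} + H{\left(-168,252 \right)}} = \frac{1}{796 + \left(294 + 104 \cdot 252\right)} = \frac{1}{796 + \left(294 + 26208\right)} = \frac{1}{796 + 26502} = \frac{1}{27298}$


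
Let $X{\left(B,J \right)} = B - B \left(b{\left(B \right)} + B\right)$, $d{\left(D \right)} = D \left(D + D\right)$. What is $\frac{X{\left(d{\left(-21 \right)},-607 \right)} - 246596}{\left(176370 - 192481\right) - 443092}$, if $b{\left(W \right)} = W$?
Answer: $\frac{1801562}{459203} \approx 3.9232$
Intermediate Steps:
$d{\left(D \right)} = 2 D^{2}$ ($d{\left(D \right)} = D 2 D = 2 D^{2}$)
$X{\left(B,J \right)} = B - 2 B^{2}$ ($X{\left(B,J \right)} = B - B \left(B + B\right) = B - B 2 B = B - 2 B^{2}$)
$\frac{X{\left(d{\left(-21 \right)},-607 \right)} - 246596}{\left(176370 - 192481\right) - 443092} = \frac{2 \left(-21\right)^{2} \left(1 - 2 \cdot 2 \left(-21\right)^{2}\right) - 246596}{\left(176370 - 192481\right) - 443092} = \frac{2 \cdot 441 \left(1 - 2 \cdot 2 \cdot 441\right) - 246596}{-16111 - 443092} = \frac{882 \left(1 - 1764\right) - 246596}{-459203} = \left(882 \left(1 - 1764\right) - 246596\right) \left(- \frac{1}{459203}\right) = \left(882 \left(-1763\right) - 246596\right) \left(- \frac{1}{459203}\right) = \left(-1554966 - 246596\right) \left(- \frac{1}{459203}\right) = \left(-1801562\right) \left(- \frac{1}{459203}\right) = \frac{1801562}{459203}$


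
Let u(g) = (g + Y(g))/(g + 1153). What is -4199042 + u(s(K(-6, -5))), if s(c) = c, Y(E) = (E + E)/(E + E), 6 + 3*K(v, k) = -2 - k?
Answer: -4199042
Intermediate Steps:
K(v, k) = -8/3 - k/3 (K(v, k) = -2 + (-2 - k)/3 = -2 + (-⅔ - k/3) = -8/3 - k/3)
Y(E) = 1 (Y(E) = (2*E)/((2*E)) = (2*E)*(1/(2*E)) = 1)
u(g) = (1 + g)/(1153 + g) (u(g) = (g + 1)/(g + 1153) = (1 + g)/(1153 + g))
-4199042 + u(s(K(-6, -5))) = -4199042 + (1 + (-8/3 - ⅓*(-5)))/(1153 + (-8/3 - ⅓*(-5))) = -4199042 + (1 + (-8/3 + 5/3))/(1153 + (-8/3 + 5/3)) = -4199042 + (1 - 1)/(1153 - 1) = -4199042 + 0/1152 = -4199042 + (1/1152)*0 = -4199042 + 0 = -4199042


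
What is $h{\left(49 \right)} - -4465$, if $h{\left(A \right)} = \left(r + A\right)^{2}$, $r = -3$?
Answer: $6581$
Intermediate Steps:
$h{\left(A \right)} = \left(-3 + A\right)^{2}$
$h{\left(49 \right)} - -4465 = \left(-3 + 49\right)^{2} - -4465 = 46^{2} + 4465 = 2116 + 4465 = 6581$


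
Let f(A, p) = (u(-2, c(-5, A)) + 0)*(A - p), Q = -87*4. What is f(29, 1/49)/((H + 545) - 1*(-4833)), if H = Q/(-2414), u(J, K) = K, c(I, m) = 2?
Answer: 171394/15903979 ≈ 0.010777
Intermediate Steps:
Q = -348
f(A, p) = -2*p + 2*A (f(A, p) = (2 + 0)*(A - p) = 2*(A - p) = -2*p + 2*A)
H = 174/1207 (H = -348/(-2414) = -348*(-1/2414) = 174/1207 ≈ 0.14416)
f(29, 1/49)/((H + 545) - 1*(-4833)) = (-2/49 + 2*29)/((174/1207 + 545) - 1*(-4833)) = (-2*1/49 + 58)/(657989/1207 + 4833) = (-2/49 + 58)/(6491420/1207) = (2840/49)*(1207/6491420) = 171394/15903979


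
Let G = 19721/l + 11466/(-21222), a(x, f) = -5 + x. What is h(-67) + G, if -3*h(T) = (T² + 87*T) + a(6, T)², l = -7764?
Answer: 1352476567/3051252 ≈ 443.25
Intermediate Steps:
G = -9398909/3051252 (G = 19721/(-7764) + 11466/(-21222) = 19721*(-1/7764) + 11466*(-1/21222) = -19721/7764 - 637/1179 = -9398909/3051252 ≈ -3.0803)
h(T) = -⅓ - 29*T - T²/3 (h(T) = -((T² + 87*T) + (-5 + 6)²)/3 = -((T² + 87*T) + 1²)/3 = -((T² + 87*T) + 1)/3 = -(1 + T² + 87*T)/3 = -⅓ - 29*T - T²/3)
h(-67) + G = (-⅓ - 29*(-67) - ⅓*(-67)²) - 9398909/3051252 = (-⅓ + 1943 - ⅓*4489) - 9398909/3051252 = (-⅓ + 1943 - 4489/3) - 9398909/3051252 = 1339/3 - 9398909/3051252 = 1352476567/3051252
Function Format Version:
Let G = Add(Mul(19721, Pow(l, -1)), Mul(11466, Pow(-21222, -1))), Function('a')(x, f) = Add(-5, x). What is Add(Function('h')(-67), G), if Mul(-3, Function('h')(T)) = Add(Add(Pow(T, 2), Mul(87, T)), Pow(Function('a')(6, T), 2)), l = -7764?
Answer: Rational(1352476567, 3051252) ≈ 443.25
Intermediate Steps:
G = Rational(-9398909, 3051252) (G = Add(Mul(19721, Pow(-7764, -1)), Mul(11466, Pow(-21222, -1))) = Add(Mul(19721, Rational(-1, 7764)), Mul(11466, Rational(-1, 21222))) = Add(Rational(-19721, 7764), Rational(-637, 1179)) = Rational(-9398909, 3051252) ≈ -3.0803)
Function('h')(T) = Add(Rational(-1, 3), Mul(-29, T), Mul(Rational(-1, 3), Pow(T, 2))) (Function('h')(T) = Mul(Rational(-1, 3), Add(Add(Pow(T, 2), Mul(87, T)), Pow(Add(-5, 6), 2))) = Mul(Rational(-1, 3), Add(Add(Pow(T, 2), Mul(87, T)), Pow(1, 2))) = Mul(Rational(-1, 3), Add(Add(Pow(T, 2), Mul(87, T)), 1)) = Mul(Rational(-1, 3), Add(1, Pow(T, 2), Mul(87, T))) = Add(Rational(-1, 3), Mul(-29, T), Mul(Rational(-1, 3), Pow(T, 2))))
Add(Function('h')(-67), G) = Add(Add(Rational(-1, 3), Mul(-29, -67), Mul(Rational(-1, 3), Pow(-67, 2))), Rational(-9398909, 3051252)) = Add(Add(Rational(-1, 3), 1943, Mul(Rational(-1, 3), 4489)), Rational(-9398909, 3051252)) = Add(Add(Rational(-1, 3), 1943, Rational(-4489, 3)), Rational(-9398909, 3051252)) = Add(Rational(1339, 3), Rational(-9398909, 3051252)) = Rational(1352476567, 3051252)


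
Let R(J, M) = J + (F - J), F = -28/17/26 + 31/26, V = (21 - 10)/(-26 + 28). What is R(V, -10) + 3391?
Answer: 1499321/442 ≈ 3392.1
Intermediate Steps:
V = 11/2 ≈ 5.5000
F = 499/442 (F = -28*1/17*(1/26) + 31*(1/26) = -28/17*1/26 + 31/26 = -14/221 + 31/26 = 499/442 ≈ 1.1290)
R(J, M) = 499/442 (R(J, M) = J + (499/442 - J) = 499/442)
R(V, -10) + 3391 = 499/442 + 3391 = 1499321/442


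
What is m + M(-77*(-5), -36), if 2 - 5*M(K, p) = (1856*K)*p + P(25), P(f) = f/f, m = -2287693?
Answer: 14285696/5 ≈ 2.8571e+6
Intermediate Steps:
P(f) = 1
M(K, p) = 1/5 - 1856*K*p/5 (M(K, p) = 2/5 - ((1856*K)*p + 1)/5 = 2/5 - (1856*K*p + 1)/5 = 2/5 - (1 + 1856*K*p)/5 = 2/5 + (-1/5 - 1856*K*p/5) = 1/5 - 1856*K*p/5)
m + M(-77*(-5), -36) = -2287693 + (1/5 - 1856/5*(-77*(-5))*(-36)) = -2287693 + (1/5 - 1856/5*385*(-36)) = -2287693 + (1/5 + 5144832) = -2287693 + 25724161/5 = 14285696/5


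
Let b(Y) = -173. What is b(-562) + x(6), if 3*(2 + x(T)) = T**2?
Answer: -163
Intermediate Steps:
x(T) = -2 + T**2/3
b(-562) + x(6) = -173 + (-2 + (1/3)*6**2) = -173 + (-2 + (1/3)*36) = -173 + (-2 + 12) = -173 + 10 = -163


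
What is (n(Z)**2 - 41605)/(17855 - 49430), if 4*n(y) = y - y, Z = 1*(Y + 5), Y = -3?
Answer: 8321/6315 ≈ 1.3177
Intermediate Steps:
Z = 2 (Z = 1*(-3 + 5) = 1*2 = 2)
n(y) = 0 (n(y) = (y - y)/4 = (1/4)*0 = 0)
(n(Z)**2 - 41605)/(17855 - 49430) = (0**2 - 41605)/(17855 - 49430) = (0 - 41605)/(-31575) = -41605*(-1/31575) = 8321/6315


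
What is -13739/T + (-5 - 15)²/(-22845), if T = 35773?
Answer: -65635331/163446837 ≈ -0.40157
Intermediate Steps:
-13739/T + (-5 - 15)²/(-22845) = -13739/35773 + (-5 - 15)²/(-22845) = -13739*1/35773 + (-20)²*(-1/22845) = -13739/35773 + 400*(-1/22845) = -13739/35773 - 80/4569 = -65635331/163446837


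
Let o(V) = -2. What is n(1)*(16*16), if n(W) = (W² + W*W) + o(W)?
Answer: 0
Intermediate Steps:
n(W) = -2 + 2*W² (n(W) = (W² + W*W) - 2 = (W² + W²) - 2 = 2*W² - 2 = -2 + 2*W²)
n(1)*(16*16) = (-2 + 2*1²)*(16*16) = (-2 + 2*1)*256 = (-2 + 2)*256 = 0*256 = 0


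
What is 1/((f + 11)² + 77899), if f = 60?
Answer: 1/82940 ≈ 1.2057e-5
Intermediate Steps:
1/((f + 11)² + 77899) = 1/((60 + 11)² + 77899) = 1/(71² + 77899) = 1/(5041 + 77899) = 1/82940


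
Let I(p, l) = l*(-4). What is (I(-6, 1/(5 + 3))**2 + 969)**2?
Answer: 15031129/16 ≈ 9.3945e+5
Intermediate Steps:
I(p, l) = -4*l
(I(-6, 1/(5 + 3))**2 + 969)**2 = ((-4/(5 + 3))**2 + 969)**2 = ((-4/8)**2 + 969)**2 = ((-4*1/8)**2 + 969)**2 = ((-1/2)**2 + 969)**2 = (1/4 + 969)**2 = (3877/4)**2 = 15031129/16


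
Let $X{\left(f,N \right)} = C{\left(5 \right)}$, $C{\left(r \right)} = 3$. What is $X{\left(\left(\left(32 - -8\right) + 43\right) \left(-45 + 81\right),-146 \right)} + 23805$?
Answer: $23808$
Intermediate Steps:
$X{\left(f,N \right)} = 3$
$X{\left(\left(\left(32 - -8\right) + 43\right) \left(-45 + 81\right),-146 \right)} + 23805 = 3 + 23805 = 23808$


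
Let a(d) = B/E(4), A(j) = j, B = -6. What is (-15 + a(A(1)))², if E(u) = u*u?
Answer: 15129/64 ≈ 236.39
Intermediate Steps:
E(u) = u²
a(d) = -3/8 (a(d) = -6/(4²) = -6/16 = -6*1/16 = -3/8)
(-15 + a(A(1)))² = (-15 - 3/8)² = (-123/8)² = 15129/64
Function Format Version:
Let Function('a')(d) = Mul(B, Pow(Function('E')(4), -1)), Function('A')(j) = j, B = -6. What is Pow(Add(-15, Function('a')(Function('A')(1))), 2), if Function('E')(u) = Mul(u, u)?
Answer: Rational(15129, 64) ≈ 236.39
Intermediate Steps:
Function('E')(u) = Pow(u, 2)
Function('a')(d) = Rational(-3, 8) (Function('a')(d) = Mul(-6, Pow(Pow(4, 2), -1)) = Mul(-6, Pow(16, -1)) = Mul(-6, Rational(1, 16)) = Rational(-3, 8))
Pow(Add(-15, Function('a')(Function('A')(1))), 2) = Pow(Add(-15, Rational(-3, 8)), 2) = Pow(Rational(-123, 8), 2) = Rational(15129, 64)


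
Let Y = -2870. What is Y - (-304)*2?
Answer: -2262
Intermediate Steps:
Y - (-304)*2 = -2870 - (-304)*2 = -2870 - 1*(-608) = -2870 + 608 = -2262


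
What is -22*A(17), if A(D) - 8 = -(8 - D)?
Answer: -374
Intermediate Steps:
A(D) = D (A(D) = 8 - (8 - D) = 8 + (-8 + D) = D)
-22*A(17) = -22*17 = -374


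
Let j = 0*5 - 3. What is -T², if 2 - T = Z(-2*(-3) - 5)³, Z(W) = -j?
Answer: -625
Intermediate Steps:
j = -3 (j = 0 - 3 = -3)
Z(W) = 3 (Z(W) = -1*(-3) = 3)
T = -25 (T = 2 - 1*3³ = 2 - 1*27 = 2 - 27 = -25)
-T² = -1*(-25)² = -1*625 = -625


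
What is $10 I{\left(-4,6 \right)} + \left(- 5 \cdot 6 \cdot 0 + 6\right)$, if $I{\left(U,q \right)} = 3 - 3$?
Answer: $6$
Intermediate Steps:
$I{\left(U,q \right)} = 0$
$10 I{\left(-4,6 \right)} + \left(- 5 \cdot 6 \cdot 0 + 6\right) = 10 \cdot 0 + \left(- 5 \cdot 6 \cdot 0 + 6\right) = 0 + \left(\left(-5\right) 0 + 6\right) = 0 + \left(0 + 6\right) = 0 + 6 = 6$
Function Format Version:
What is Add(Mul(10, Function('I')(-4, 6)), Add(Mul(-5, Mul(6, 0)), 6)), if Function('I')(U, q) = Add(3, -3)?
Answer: 6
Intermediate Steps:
Function('I')(U, q) = 0
Add(Mul(10, Function('I')(-4, 6)), Add(Mul(-5, Mul(6, 0)), 6)) = Add(Mul(10, 0), Add(Mul(-5, Mul(6, 0)), 6)) = Add(0, Add(Mul(-5, 0), 6)) = Add(0, Add(0, 6)) = Add(0, 6) = 6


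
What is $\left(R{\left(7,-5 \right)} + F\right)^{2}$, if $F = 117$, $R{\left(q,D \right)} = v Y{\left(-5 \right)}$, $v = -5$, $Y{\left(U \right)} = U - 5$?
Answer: $27889$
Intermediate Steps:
$Y{\left(U \right)} = -5 + U$
$R{\left(q,D \right)} = 50$ ($R{\left(q,D \right)} = - 5 \left(-5 - 5\right) = \left(-5\right) \left(-10\right) = 50$)
$\left(R{\left(7,-5 \right)} + F\right)^{2} = \left(50 + 117\right)^{2} = 167^{2} = 27889$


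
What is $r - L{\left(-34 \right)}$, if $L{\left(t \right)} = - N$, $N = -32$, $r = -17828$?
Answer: $-17860$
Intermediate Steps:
$L{\left(t \right)} = 32$ ($L{\left(t \right)} = \left(-1\right) \left(-32\right) = 32$)
$r - L{\left(-34 \right)} = -17828 - 32 = -17860$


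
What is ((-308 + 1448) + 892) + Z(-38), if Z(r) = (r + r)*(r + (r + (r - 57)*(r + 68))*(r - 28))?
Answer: -14481288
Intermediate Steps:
Z(r) = 2*r*(r + (-28 + r)*(r + (-57 + r)*(68 + r))) (Z(r) = (2*r)*(r + (r + (-57 + r)*(68 + r))*(-28 + r)) = (2*r)*(r + (-28 + r)*(r + (-57 + r)*(68 + r))) = 2*r*(r + (-28 + r)*(r + (-57 + r)*(68 + r))))
((-308 + 1448) + 892) + Z(-38) = ((-308 + 1448) + 892) + 2*(-38)*(108528 + (-38)**3 - 4211*(-38) - 16*(-38)**2) = (1140 + 892) + 2*(-38)*(108528 - 54872 + 160018 - 16*1444) = 2032 + 2*(-38)*(108528 - 54872 + 160018 - 23104) = 2032 + 2*(-38)*190570 = 2032 - 14483320 = -14481288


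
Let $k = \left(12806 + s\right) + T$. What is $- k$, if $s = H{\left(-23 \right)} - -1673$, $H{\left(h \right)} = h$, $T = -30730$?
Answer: $16274$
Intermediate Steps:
$s = 1650$ ($s = -23 - -1673 = -23 + 1673 = 1650$)
$k = -16274$ ($k = \left(12806 + 1650\right) - 30730 = 14456 - 30730 = -16274$)
$- k = \left(-1\right) \left(-16274\right) = 16274$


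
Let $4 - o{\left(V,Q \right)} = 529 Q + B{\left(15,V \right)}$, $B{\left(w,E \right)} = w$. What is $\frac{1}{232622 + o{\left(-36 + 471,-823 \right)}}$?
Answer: $\frac{1}{667978} \approx 1.4971 \cdot 10^{-6}$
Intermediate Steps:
$o{\left(V,Q \right)} = -11 - 529 Q$ ($o{\left(V,Q \right)} = 4 - \left(529 Q + 15\right) = 4 - \left(15 + 529 Q\right) = -11 - 529 Q$)
$\frac{1}{232622 + o{\left(-36 + 471,-823 \right)}} = \frac{1}{232622 - -435356} = \frac{1}{232622 + \left(-11 + 435367\right)} = \frac{1}{232622 + 435356} = \frac{1}{667978}$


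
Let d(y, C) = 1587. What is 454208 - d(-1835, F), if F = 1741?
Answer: 452621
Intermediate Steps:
454208 - d(-1835, F) = 454208 - 1*1587 = 454208 - 1587 = 452621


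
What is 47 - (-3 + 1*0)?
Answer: 50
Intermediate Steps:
47 - (-3 + 1*0) = 47 - (-3 + 0) = 47 - 1*(-3) = 47 + 3 = 50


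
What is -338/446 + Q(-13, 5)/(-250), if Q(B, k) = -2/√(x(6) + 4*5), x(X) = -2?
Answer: -169/223 + √2/750 ≈ -0.75596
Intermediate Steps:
Q(B, k) = -√2/3 (Q(B, k) = -2/√(-2 + 4*5) = -2/√(-2 + 20) = -2*√2/6 = -√2/3)
-338/446 + Q(-13, 5)/(-250) = -338/446 - √2/3/(-250) = -338*1/446 - √2/3*(-1/250) = -169/223 + √2/750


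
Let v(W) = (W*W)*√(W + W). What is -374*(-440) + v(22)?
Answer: 164560 + 968*√11 ≈ 1.6777e+5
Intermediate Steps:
v(W) = √2*W^(5/2) (v(W) = W²*√(2*W) = W²*(√2*√W) = √2*W^(5/2))
-374*(-440) + v(22) = -374*(-440) + √2*22^(5/2) = 164560 + √2*(484*√22) = 164560 + 968*√11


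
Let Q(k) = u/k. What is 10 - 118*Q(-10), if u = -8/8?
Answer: -9/5 ≈ -1.8000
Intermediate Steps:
u = -1 (u = -8*1/8 = -1)
Q(k) = -1/k
10 - 118*Q(-10) = 10 - (-118)/(-10) = 10 - (-118)*(-1)/10 = 10 - 118*1/10 = 10 - 59/5 = -9/5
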